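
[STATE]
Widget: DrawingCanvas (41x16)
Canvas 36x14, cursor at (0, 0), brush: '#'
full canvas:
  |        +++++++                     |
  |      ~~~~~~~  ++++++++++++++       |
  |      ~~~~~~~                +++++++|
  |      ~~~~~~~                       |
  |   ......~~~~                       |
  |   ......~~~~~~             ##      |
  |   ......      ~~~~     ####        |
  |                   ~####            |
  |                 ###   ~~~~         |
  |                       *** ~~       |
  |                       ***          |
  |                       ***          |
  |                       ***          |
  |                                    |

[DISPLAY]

+       +++++++                          
      ~~~~~~~  ++++++++++++++            
      ~~~~~~~                +++++++     
      ~~~~~~~                            
   ......~~~~                            
   ......~~~~~~             ##           
   ......      ~~~~     ####             
                   ~####                 
                 ###   ~~~~              
                       *** ~~            
                       ***               
                       ***               
                       ***               
                                         
                                         
                                         


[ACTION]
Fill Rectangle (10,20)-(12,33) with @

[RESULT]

+       +++++++                          
      ~~~~~~~  ++++++++++++++            
      ~~~~~~~                +++++++     
      ~~~~~~~                            
   ......~~~~                            
   ......~~~~~~             ##           
   ......      ~~~~     ####             
                   ~####                 
                 ###   ~~~~              
                       *** ~~            
                    @@@@@@@@@@@@@@       
                    @@@@@@@@@@@@@@       
                    @@@@@@@@@@@@@@       
                                         
                                         
                                         


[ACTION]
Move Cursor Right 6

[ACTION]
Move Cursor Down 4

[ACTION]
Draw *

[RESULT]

        +++++++                          
      ~~~~~~~  ++++++++++++++            
      ~~~~~~~                +++++++     
      ~~~~~~~                            
   ...*..~~~~                            
   ......~~~~~~             ##           
   ......      ~~~~     ####             
                   ~####                 
                 ###   ~~~~              
                       *** ~~            
                    @@@@@@@@@@@@@@       
                    @@@@@@@@@@@@@@       
                    @@@@@@@@@@@@@@       
                                         
                                         
                                         


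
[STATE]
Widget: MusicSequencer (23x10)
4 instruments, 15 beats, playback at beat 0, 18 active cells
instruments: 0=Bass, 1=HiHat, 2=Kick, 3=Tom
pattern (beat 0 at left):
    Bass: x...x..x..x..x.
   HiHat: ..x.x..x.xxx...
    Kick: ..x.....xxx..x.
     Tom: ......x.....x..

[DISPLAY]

      ▼12345678901234  
  Bass█···█··█··█··█·  
 HiHat··█·█··█·███···  
  Kick··█·····███··█·  
   Tom······█·····█··  
                       
                       
                       
                       
                       


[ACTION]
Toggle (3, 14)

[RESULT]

      ▼12345678901234  
  Bass█···█··█··█··█·  
 HiHat··█·█··█·███···  
  Kick··█·····███··█·  
   Tom······█·····█·█  
                       
                       
                       
                       
                       


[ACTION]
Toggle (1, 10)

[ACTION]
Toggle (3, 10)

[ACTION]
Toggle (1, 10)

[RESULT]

      ▼12345678901234  
  Bass█···█··█··█··█·  
 HiHat··█·█··█·███···  
  Kick··█·····███··█·  
   Tom······█···█·█·█  
                       
                       
                       
                       
                       


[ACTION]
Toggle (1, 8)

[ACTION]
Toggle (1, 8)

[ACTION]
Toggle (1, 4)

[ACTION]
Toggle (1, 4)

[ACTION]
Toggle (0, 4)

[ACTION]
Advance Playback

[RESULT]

      0▼2345678901234  
  Bass█······█··█··█·  
 HiHat··█·█··█·███···  
  Kick··█·····███··█·  
   Tom······█···█·█·█  
                       
                       
                       
                       
                       


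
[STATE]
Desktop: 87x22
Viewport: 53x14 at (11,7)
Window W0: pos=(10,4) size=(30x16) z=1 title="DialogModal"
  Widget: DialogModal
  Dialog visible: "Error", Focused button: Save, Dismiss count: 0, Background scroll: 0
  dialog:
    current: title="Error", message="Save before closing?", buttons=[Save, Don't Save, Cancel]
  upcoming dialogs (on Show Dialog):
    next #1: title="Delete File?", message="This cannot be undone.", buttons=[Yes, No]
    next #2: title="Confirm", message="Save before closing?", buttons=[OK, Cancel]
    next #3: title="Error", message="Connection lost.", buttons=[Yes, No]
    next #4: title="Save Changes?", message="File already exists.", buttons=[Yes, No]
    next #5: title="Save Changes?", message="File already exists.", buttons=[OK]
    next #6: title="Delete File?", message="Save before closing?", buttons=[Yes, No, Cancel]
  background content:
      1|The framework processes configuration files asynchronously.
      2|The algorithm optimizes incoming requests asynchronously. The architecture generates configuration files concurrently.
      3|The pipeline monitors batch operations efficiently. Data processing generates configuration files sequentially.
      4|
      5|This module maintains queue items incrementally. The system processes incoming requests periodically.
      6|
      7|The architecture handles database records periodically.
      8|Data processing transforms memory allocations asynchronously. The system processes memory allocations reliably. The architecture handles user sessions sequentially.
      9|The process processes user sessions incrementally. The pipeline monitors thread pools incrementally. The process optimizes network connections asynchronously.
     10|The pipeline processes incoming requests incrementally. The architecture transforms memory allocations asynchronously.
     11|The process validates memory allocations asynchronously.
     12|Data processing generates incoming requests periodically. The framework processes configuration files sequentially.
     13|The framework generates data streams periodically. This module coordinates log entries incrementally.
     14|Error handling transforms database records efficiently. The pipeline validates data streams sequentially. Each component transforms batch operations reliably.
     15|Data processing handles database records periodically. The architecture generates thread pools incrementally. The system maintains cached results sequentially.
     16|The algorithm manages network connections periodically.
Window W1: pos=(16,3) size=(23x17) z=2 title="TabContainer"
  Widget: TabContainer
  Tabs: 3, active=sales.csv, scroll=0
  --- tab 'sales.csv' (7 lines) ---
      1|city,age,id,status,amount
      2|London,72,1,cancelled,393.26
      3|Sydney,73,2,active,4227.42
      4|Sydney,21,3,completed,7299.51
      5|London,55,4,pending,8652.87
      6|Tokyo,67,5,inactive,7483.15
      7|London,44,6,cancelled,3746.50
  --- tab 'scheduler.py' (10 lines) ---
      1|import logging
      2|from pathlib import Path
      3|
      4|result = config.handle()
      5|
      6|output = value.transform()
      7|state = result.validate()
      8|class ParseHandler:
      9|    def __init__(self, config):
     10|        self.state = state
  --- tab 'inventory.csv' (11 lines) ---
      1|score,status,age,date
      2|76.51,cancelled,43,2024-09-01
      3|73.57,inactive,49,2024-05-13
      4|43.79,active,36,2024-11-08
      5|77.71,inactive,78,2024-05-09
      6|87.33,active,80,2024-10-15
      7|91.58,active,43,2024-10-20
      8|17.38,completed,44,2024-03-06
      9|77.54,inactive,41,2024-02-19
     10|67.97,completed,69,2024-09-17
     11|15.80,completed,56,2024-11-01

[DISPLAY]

The f┃─────────────────────┃┃                        
The a┃city,age,id,status,am┃┃                        
The p┃London,72,1,cancelled┃┃                        
  ┌──┃Sydney,73,2,active,42┃┃                        
Th│  ┃Sydney,21,3,completed┃┃                        
  │ S┃London,55,4,pending,8┃┃                        
Th│[S┃Tokyo,67,5,inactive,7┃┃                        
Da└──┃London,44,6,cancelled┃┃                        
The p┃                     ┃┃                        
The p┃                     ┃┃                        
The p┃                     ┃┃                        
Data ┃                     ┃┃                        
━━━━━┗━━━━━━━━━━━━━━━━━━━━━┛┛                        
                                                     


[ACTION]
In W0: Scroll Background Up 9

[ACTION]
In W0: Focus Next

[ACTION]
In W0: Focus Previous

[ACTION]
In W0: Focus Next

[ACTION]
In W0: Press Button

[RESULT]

The f┃─────────────────────┃┃                        
The a┃city,age,id,status,am┃┃                        
The p┃London,72,1,cancelled┃┃                        
     ┃Sydney,73,2,active,42┃┃                        
This ┃Sydney,21,3,completed┃┃                        
     ┃London,55,4,pending,8┃┃                        
The a┃Tokyo,67,5,inactive,7┃┃                        
Data ┃London,44,6,cancelled┃┃                        
The p┃                     ┃┃                        
The p┃                     ┃┃                        
The p┃                     ┃┃                        
Data ┃                     ┃┃                        
━━━━━┗━━━━━━━━━━━━━━━━━━━━━┛┛                        
                                                     


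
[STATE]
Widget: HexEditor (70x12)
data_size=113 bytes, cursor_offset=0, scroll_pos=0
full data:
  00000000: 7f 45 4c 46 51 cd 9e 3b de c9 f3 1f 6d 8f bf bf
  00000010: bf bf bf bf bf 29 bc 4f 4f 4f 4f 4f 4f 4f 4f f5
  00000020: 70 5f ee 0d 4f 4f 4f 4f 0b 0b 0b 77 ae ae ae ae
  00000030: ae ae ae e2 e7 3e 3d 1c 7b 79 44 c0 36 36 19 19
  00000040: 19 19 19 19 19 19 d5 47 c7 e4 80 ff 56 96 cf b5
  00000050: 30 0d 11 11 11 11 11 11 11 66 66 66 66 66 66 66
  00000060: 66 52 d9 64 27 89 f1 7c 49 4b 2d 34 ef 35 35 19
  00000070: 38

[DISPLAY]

00000000  7F 45 4c 46 51 cd 9e 3b  de c9 f3 1f 6d 8f bf bf  |.ELFQ..;.
00000010  bf bf bf bf bf 29 bc 4f  4f 4f 4f 4f 4f 4f 4f f5  |.....).OO
00000020  70 5f ee 0d 4f 4f 4f 4f  0b 0b 0b 77 ae ae ae ae  |p_..OOOO.
00000030  ae ae ae e2 e7 3e 3d 1c  7b 79 44 c0 36 36 19 19  |.....>=.{
00000040  19 19 19 19 19 19 d5 47  c7 e4 80 ff 56 96 cf b5  |.......G.
00000050  30 0d 11 11 11 11 11 11  11 66 66 66 66 66 66 66  |0........
00000060  66 52 d9 64 27 89 f1 7c  49 4b 2d 34 ef 35 35 19  |fR.d'..|I
00000070  38                                                |8        
                                                                      
                                                                      
                                                                      
                                                                      


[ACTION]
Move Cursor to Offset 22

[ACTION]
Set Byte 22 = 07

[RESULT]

00000000  7f 45 4c 46 51 cd 9e 3b  de c9 f3 1f 6d 8f bf bf  |.ELFQ..;.
00000010  bf bf bf bf bf 29 07 4f  4f 4f 4f 4f 4f 4f 4f f5  |.....).OO
00000020  70 5f ee 0d 4f 4f 4f 4f  0b 0b 0b 77 ae ae ae ae  |p_..OOOO.
00000030  ae ae ae e2 e7 3e 3d 1c  7b 79 44 c0 36 36 19 19  |.....>=.{
00000040  19 19 19 19 19 19 d5 47  c7 e4 80 ff 56 96 cf b5  |.......G.
00000050  30 0d 11 11 11 11 11 11  11 66 66 66 66 66 66 66  |0........
00000060  66 52 d9 64 27 89 f1 7c  49 4b 2d 34 ef 35 35 19  |fR.d'..|I
00000070  38                                                |8        
                                                                      
                                                                      
                                                                      
                                                                      


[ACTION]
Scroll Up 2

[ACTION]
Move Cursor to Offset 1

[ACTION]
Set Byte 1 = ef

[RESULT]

00000000  7f EF 4c 46 51 cd 9e 3b  de c9 f3 1f 6d 8f bf bf  |..LFQ..;.
00000010  bf bf bf bf bf 29 07 4f  4f 4f 4f 4f 4f 4f 4f f5  |.....).OO
00000020  70 5f ee 0d 4f 4f 4f 4f  0b 0b 0b 77 ae ae ae ae  |p_..OOOO.
00000030  ae ae ae e2 e7 3e 3d 1c  7b 79 44 c0 36 36 19 19  |.....>=.{
00000040  19 19 19 19 19 19 d5 47  c7 e4 80 ff 56 96 cf b5  |.......G.
00000050  30 0d 11 11 11 11 11 11  11 66 66 66 66 66 66 66  |0........
00000060  66 52 d9 64 27 89 f1 7c  49 4b 2d 34 ef 35 35 19  |fR.d'..|I
00000070  38                                                |8        
                                                                      
                                                                      
                                                                      
                                                                      


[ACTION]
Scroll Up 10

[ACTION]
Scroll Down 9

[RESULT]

00000070  38                                                |8        
                                                                      
                                                                      
                                                                      
                                                                      
                                                                      
                                                                      
                                                                      
                                                                      
                                                                      
                                                                      
                                                                      


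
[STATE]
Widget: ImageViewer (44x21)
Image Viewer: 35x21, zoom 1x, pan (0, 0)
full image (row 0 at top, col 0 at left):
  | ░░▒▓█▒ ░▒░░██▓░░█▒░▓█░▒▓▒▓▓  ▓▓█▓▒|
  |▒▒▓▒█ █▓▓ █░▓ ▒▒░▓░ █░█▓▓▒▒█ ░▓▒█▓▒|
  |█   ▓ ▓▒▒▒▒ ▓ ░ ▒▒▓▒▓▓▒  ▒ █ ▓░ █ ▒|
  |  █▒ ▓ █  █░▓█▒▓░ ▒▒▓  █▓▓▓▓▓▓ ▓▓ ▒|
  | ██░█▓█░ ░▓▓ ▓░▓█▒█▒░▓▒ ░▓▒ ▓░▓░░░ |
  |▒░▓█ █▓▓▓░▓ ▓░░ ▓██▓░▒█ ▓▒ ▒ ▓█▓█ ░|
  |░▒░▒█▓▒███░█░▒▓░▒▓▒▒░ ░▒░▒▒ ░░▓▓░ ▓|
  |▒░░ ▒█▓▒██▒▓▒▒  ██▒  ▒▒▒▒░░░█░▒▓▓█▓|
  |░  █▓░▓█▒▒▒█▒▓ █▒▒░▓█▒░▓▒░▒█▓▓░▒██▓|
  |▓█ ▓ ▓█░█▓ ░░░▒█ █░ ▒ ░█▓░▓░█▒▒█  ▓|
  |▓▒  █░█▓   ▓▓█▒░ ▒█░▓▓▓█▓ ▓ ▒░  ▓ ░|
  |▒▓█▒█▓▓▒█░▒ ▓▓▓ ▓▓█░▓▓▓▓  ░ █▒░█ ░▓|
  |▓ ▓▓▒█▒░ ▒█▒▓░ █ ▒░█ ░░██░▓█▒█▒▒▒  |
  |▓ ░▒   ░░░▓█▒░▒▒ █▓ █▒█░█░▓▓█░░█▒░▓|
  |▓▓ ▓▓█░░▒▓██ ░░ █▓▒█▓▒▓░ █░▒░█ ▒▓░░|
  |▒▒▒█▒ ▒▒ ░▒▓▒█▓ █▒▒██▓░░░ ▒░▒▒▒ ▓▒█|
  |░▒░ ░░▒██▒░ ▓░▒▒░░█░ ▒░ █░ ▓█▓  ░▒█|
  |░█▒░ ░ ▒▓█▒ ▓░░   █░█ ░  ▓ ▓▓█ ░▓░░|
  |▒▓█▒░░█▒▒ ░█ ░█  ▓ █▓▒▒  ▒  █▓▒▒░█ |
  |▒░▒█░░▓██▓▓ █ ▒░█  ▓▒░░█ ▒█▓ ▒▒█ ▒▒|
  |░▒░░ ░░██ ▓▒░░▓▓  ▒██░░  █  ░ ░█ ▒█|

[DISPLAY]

 ░░▒▓█▒ ░▒░░██▓░░█▒░▓█░▒▓▒▓▓  ▓▓█▓▒         
▒▒▓▒█ █▓▓ █░▓ ▒▒░▓░ █░█▓▓▒▒█ ░▓▒█▓▒         
█   ▓ ▓▒▒▒▒ ▓ ░ ▒▒▓▒▓▓▒  ▒ █ ▓░ █ ▒         
  █▒ ▓ █  █░▓█▒▓░ ▒▒▓  █▓▓▓▓▓▓ ▓▓ ▒         
 ██░█▓█░ ░▓▓ ▓░▓█▒█▒░▓▒ ░▓▒ ▓░▓░░░          
▒░▓█ █▓▓▓░▓ ▓░░ ▓██▓░▒█ ▓▒ ▒ ▓█▓█ ░         
░▒░▒█▓▒███░█░▒▓░▒▓▒▒░ ░▒░▒▒ ░░▓▓░ ▓         
▒░░ ▒█▓▒██▒▓▒▒  ██▒  ▒▒▒▒░░░█░▒▓▓█▓         
░  █▓░▓█▒▒▒█▒▓ █▒▒░▓█▒░▓▒░▒█▓▓░▒██▓         
▓█ ▓ ▓█░█▓ ░░░▒█ █░ ▒ ░█▓░▓░█▒▒█  ▓         
▓▒  █░█▓   ▓▓█▒░ ▒█░▓▓▓█▓ ▓ ▒░  ▓ ░         
▒▓█▒█▓▓▒█░▒ ▓▓▓ ▓▓█░▓▓▓▓  ░ █▒░█ ░▓         
▓ ▓▓▒█▒░ ▒█▒▓░ █ ▒░█ ░░██░▓█▒█▒▒▒           
▓ ░▒   ░░░▓█▒░▒▒ █▓ █▒█░█░▓▓█░░█▒░▓         
▓▓ ▓▓█░░▒▓██ ░░ █▓▒█▓▒▓░ █░▒░█ ▒▓░░         
▒▒▒█▒ ▒▒ ░▒▓▒█▓ █▒▒██▓░░░ ▒░▒▒▒ ▓▒█         
░▒░ ░░▒██▒░ ▓░▒▒░░█░ ▒░ █░ ▓█▓  ░▒█         
░█▒░ ░ ▒▓█▒ ▓░░   █░█ ░  ▓ ▓▓█ ░▓░░         
▒▓█▒░░█▒▒ ░█ ░█  ▓ █▓▒▒  ▒  █▓▒▒░█          
▒░▒█░░▓██▓▓ █ ▒░█  ▓▒░░█ ▒█▓ ▒▒█ ▒▒         
░▒░░ ░░██ ▓▒░░▓▓  ▒██░░  █  ░ ░█ ▒█         


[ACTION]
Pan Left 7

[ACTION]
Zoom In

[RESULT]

  ░░░░▒▒▓▓██▒▒  ░░▒▒░░░░████▓▓░░░░██▒▒░░▓▓██
  ░░░░▒▒▓▓██▒▒  ░░▒▒░░░░████▓▓░░░░██▒▒░░▓▓██
▒▒▒▒▓▓▒▒██  ██▓▓▓▓  ██░░▓▓  ▒▒▒▒░░▓▓░░  ██░░
▒▒▒▒▓▓▒▒██  ██▓▓▓▓  ██░░▓▓  ▒▒▒▒░░▓▓░░  ██░░
██      ▓▓  ▓▓▒▒▒▒▒▒▒▒  ▓▓  ░░  ▒▒▒▒▓▓▒▒▓▓▓▓
██      ▓▓  ▓▓▒▒▒▒▒▒▒▒  ▓▓  ░░  ▒▒▒▒▓▓▒▒▓▓▓▓
    ██▒▒  ▓▓  ██    ██░░▓▓██▒▒▓▓░░  ▒▒▒▒▓▓  
    ██▒▒  ▓▓  ██    ██░░▓▓██▒▒▓▓░░  ▒▒▒▒▓▓  
  ████░░██▓▓██░░  ░░▓▓▓▓  ▓▓░░▓▓██▒▒██▒▒░░▓▓
  ████░░██▓▓██░░  ░░▓▓▓▓  ▓▓░░▓▓██▒▒██▒▒░░▓▓
▒▒░░▓▓██  ██▓▓▓▓▓▓░░▓▓  ▓▓░░░░  ▓▓████▓▓░░▒▒
▒▒░░▓▓██  ██▓▓▓▓▓▓░░▓▓  ▓▓░░░░  ▓▓████▓▓░░▒▒
░░▒▒░░▒▒██▓▓▒▒██████░░██░░▒▒▓▓░░▒▒▓▓▒▒▒▒░░  
░░▒▒░░▒▒██▓▓▒▒██████░░██░░▒▒▓▓░░▒▒▓▓▒▒▒▒░░  
▒▒░░░░  ▒▒██▓▓▒▒████▒▒▓▓▒▒▒▒    ████▒▒    ▒▒
▒▒░░░░  ▒▒██▓▓▒▒████▒▒▓▓▒▒▒▒    ████▒▒    ▒▒
░░    ██▓▓░░▓▓██▒▒▒▒▒▒██▒▒▓▓  ██▒▒▒▒░░▓▓██▒▒
░░    ██▓▓░░▓▓██▒▒▒▒▒▒██▒▒▓▓  ██▒▒▒▒░░▓▓██▒▒
▓▓██  ▓▓  ▓▓██░░██▓▓  ░░░░░░▒▒██  ██░░  ▒▒  
▓▓██  ▓▓  ▓▓██░░██▓▓  ░░░░░░▒▒██  ██░░  ▒▒  
▓▓▒▒    ██░░██▓▓      ▓▓▓▓██▒▒░░  ▒▒██░░▓▓▓▓


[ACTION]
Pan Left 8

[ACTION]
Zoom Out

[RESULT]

 ░░▒▓█▒ ░▒░░██▓░░█▒░▓█░▒▓▒▓▓  ▓▓█▓▒         
▒▒▓▒█ █▓▓ █░▓ ▒▒░▓░ █░█▓▓▒▒█ ░▓▒█▓▒         
█   ▓ ▓▒▒▒▒ ▓ ░ ▒▒▓▒▓▓▒  ▒ █ ▓░ █ ▒         
  █▒ ▓ █  █░▓█▒▓░ ▒▒▓  █▓▓▓▓▓▓ ▓▓ ▒         
 ██░█▓█░ ░▓▓ ▓░▓█▒█▒░▓▒ ░▓▒ ▓░▓░░░          
▒░▓█ █▓▓▓░▓ ▓░░ ▓██▓░▒█ ▓▒ ▒ ▓█▓█ ░         
░▒░▒█▓▒███░█░▒▓░▒▓▒▒░ ░▒░▒▒ ░░▓▓░ ▓         
▒░░ ▒█▓▒██▒▓▒▒  ██▒  ▒▒▒▒░░░█░▒▓▓█▓         
░  █▓░▓█▒▒▒█▒▓ █▒▒░▓█▒░▓▒░▒█▓▓░▒██▓         
▓█ ▓ ▓█░█▓ ░░░▒█ █░ ▒ ░█▓░▓░█▒▒█  ▓         
▓▒  █░█▓   ▓▓█▒░ ▒█░▓▓▓█▓ ▓ ▒░  ▓ ░         
▒▓█▒█▓▓▒█░▒ ▓▓▓ ▓▓█░▓▓▓▓  ░ █▒░█ ░▓         
▓ ▓▓▒█▒░ ▒█▒▓░ █ ▒░█ ░░██░▓█▒█▒▒▒           
▓ ░▒   ░░░▓█▒░▒▒ █▓ █▒█░█░▓▓█░░█▒░▓         
▓▓ ▓▓█░░▒▓██ ░░ █▓▒█▓▒▓░ █░▒░█ ▒▓░░         
▒▒▒█▒ ▒▒ ░▒▓▒█▓ █▒▒██▓░░░ ▒░▒▒▒ ▓▒█         
░▒░ ░░▒██▒░ ▓░▒▒░░█░ ▒░ █░ ▓█▓  ░▒█         
░█▒░ ░ ▒▓█▒ ▓░░   █░█ ░  ▓ ▓▓█ ░▓░░         
▒▓█▒░░█▒▒ ░█ ░█  ▓ █▓▒▒  ▒  █▓▒▒░█          
▒░▒█░░▓██▓▓ █ ▒░█  ▓▒░░█ ▒█▓ ▒▒█ ▒▒         
░▒░░ ░░██ ▓▒░░▓▓  ▒██░░  █  ░ ░█ ▒█         


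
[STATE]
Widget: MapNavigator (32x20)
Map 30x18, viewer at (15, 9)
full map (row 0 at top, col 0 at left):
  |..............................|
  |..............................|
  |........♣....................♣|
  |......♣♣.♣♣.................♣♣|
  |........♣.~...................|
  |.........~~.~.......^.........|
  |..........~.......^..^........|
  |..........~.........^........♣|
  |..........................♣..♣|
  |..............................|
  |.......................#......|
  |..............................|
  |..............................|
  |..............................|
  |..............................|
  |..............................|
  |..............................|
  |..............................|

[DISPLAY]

                                
 .............................. 
 .............................. 
 ........♣....................♣ 
 ......♣♣.♣♣.................♣♣ 
 ........♣.~................... 
 .........~~.~.......^......... 
 ..........~.......^..^........ 
 ..........~.........^........♣ 
 ..........................♣..♣ 
 ...............@.............. 
 .......................#...... 
 .............................. 
 .............................. 
 .............................. 
 .............................. 
 .............................. 
 .............................. 
 .............................. 
                                


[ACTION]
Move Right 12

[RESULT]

                                
...................             
...................             
..................♣             
.................♣♣             
...................             
.~.......^.........             
.......^..^........             
.........^........♣             
...............♣..♣             
................@..             
............#......             
...................             
...................             
...................             
...................             
...................             
...................             
...................             
                                


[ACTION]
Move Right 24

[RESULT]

                                
.................               
.................               
................♣               
...............♣♣               
.................               
.......^.........               
.....^..^........               
.......^........♣               
.............♣..♣               
................@               
..........#......               
.................               
.................               
.................               
.................               
.................               
.................               
.................               
                                


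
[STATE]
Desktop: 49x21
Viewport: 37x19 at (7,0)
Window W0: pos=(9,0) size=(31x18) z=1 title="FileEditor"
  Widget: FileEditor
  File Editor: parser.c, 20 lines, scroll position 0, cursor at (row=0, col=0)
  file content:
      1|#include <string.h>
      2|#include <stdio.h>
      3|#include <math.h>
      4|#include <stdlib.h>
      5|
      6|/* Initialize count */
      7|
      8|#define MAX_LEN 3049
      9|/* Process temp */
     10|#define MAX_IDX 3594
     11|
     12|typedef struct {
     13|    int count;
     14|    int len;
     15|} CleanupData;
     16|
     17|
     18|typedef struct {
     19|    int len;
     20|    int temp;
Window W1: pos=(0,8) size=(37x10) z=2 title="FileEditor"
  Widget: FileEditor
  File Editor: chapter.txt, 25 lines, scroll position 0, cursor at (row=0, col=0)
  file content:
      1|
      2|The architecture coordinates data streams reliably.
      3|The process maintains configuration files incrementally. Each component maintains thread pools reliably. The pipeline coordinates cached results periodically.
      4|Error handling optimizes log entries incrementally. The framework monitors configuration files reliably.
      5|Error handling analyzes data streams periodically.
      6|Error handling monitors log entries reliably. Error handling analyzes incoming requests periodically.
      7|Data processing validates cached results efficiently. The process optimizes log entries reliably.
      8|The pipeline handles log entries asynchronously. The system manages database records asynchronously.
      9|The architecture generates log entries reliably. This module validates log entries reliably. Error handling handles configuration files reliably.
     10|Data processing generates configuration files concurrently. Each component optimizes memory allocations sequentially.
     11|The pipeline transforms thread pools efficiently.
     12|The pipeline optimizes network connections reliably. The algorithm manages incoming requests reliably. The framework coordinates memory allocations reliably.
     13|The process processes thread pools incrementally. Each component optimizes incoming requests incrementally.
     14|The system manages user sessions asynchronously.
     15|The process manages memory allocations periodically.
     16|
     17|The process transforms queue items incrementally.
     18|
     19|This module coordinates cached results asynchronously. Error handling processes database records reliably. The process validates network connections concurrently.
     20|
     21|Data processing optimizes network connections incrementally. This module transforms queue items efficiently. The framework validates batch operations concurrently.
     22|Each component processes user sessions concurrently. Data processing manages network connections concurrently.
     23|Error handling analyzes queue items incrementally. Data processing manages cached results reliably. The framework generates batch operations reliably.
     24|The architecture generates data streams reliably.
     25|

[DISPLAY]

  ┏━━━━━━━━━━━━━━━━━━━━━━━━━━━━━┓    
  ┃ FileEditor                  ┃    
  ┠─────────────────────────────┨    
  ┃█include <string.h>         ▲┃    
  ┃#include <stdio.h>          █┃    
  ┃#include <math.h>           ░┃    
  ┃#include <stdlib.h>         ░┃    
  ┃                            ░┃    
━━━━━━━━━━━━━━━━━━━━━━━━━━━━━┓ ░┃    
ditor                        ┃ ░┃    
─────────────────────────────┨ ░┃    
                            ▲┃ ░┃    
chitecture coordinates data █┃ ░┃    
ocess maintains configuratio░┃ ░┃    
handling optimizes log entri░┃ ░┃    
handling analyzes data strea░┃ ░┃    
handling monitors log entrie▼┃ ▼┃    
━━━━━━━━━━━━━━━━━━━━━━━━━━━━━┛━━┛    
                                     


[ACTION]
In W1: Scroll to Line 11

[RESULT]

  ┏━━━━━━━━━━━━━━━━━━━━━━━━━━━━━┓    
  ┃ FileEditor                  ┃    
  ┠─────────────────────────────┨    
  ┃█include <string.h>         ▲┃    
  ┃#include <stdio.h>          █┃    
  ┃#include <math.h>           ░┃    
  ┃#include <stdlib.h>         ░┃    
  ┃                            ░┃    
━━━━━━━━━━━━━━━━━━━━━━━━━━━━━┓ ░┃    
ditor                        ┃ ░┃    
─────────────────────────────┨ ░┃    
peline transforms thread poo▲┃ ░┃    
peline optimizes network con░┃ ░┃    
ocess processes thread pools░┃ ░┃    
stem manages user sessions a█┃ ░┃    
ocess manages memory allocat░┃ ░┃    
                            ▼┃ ▼┃    
━━━━━━━━━━━━━━━━━━━━━━━━━━━━━┛━━┛    
                                     


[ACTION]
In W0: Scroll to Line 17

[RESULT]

  ┏━━━━━━━━━━━━━━━━━━━━━━━━━━━━━┓    
  ┃ FileEditor                  ┃    
  ┠─────────────────────────────┨    
  ┃                            ▲┃    
  ┃#define MAX_LEN 3049        ░┃    
  ┃/* Process temp */          ░┃    
  ┃#define MAX_IDX 3594        ░┃    
  ┃                            ░┃    
━━━━━━━━━━━━━━━━━━━━━━━━━━━━━┓ ░┃    
ditor                        ┃ ░┃    
─────────────────────────────┨ ░┃    
peline transforms thread poo▲┃ ░┃    
peline optimizes network con░┃ ░┃    
ocess processes thread pools░┃ ░┃    
stem manages user sessions a█┃ ░┃    
ocess manages memory allocat░┃ █┃    
                            ▼┃ ▼┃    
━━━━━━━━━━━━━━━━━━━━━━━━━━━━━┛━━┛    
                                     


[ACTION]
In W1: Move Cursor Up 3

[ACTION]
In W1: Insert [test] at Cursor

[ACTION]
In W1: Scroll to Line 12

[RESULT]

  ┏━━━━━━━━━━━━━━━━━━━━━━━━━━━━━┓    
  ┃ FileEditor                  ┃    
  ┠─────────────────────────────┨    
  ┃                            ▲┃    
  ┃#define MAX_LEN 3049        ░┃    
  ┃/* Process temp */          ░┃    
  ┃#define MAX_IDX 3594        ░┃    
  ┃                            ░┃    
━━━━━━━━━━━━━━━━━━━━━━━━━━━━━┓ ░┃    
ditor                        ┃ ░┃    
─────────────────────────────┨ ░┃    
peline optimizes network con▲┃ ░┃    
ocess processes thread pools░┃ ░┃    
stem manages user sessions a░┃ ░┃    
ocess manages memory allocat█┃ ░┃    
                            ░┃ █┃    
ocess transforms queue items▼┃ ▼┃    
━━━━━━━━━━━━━━━━━━━━━━━━━━━━━┛━━┛    
                                     


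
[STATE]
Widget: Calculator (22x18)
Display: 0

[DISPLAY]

                     0
┌───┬───┬───┬───┐     
│ 7 │ 8 │ 9 │ ÷ │     
├───┼───┼───┼───┤     
│ 4 │ 5 │ 6 │ × │     
├───┼───┼───┼───┤     
│ 1 │ 2 │ 3 │ - │     
├───┼───┼───┼───┤     
│ 0 │ . │ = │ + │     
├───┼───┼───┼───┤     
│ C │ MC│ MR│ M+│     
└───┴───┴───┴───┘     
                      
                      
                      
                      
                      
                      


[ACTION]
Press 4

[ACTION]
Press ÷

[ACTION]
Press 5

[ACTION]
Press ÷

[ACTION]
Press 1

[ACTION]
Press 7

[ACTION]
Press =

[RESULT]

         0.04705882353
┌───┬───┬───┬───┐     
│ 7 │ 8 │ 9 │ ÷ │     
├───┼───┼───┼───┤     
│ 4 │ 5 │ 6 │ × │     
├───┼───┼───┼───┤     
│ 1 │ 2 │ 3 │ - │     
├───┼───┼───┼───┤     
│ 0 │ . │ = │ + │     
├───┼───┼───┼───┤     
│ C │ MC│ MR│ M+│     
└───┴───┴───┴───┘     
                      
                      
                      
                      
                      
                      


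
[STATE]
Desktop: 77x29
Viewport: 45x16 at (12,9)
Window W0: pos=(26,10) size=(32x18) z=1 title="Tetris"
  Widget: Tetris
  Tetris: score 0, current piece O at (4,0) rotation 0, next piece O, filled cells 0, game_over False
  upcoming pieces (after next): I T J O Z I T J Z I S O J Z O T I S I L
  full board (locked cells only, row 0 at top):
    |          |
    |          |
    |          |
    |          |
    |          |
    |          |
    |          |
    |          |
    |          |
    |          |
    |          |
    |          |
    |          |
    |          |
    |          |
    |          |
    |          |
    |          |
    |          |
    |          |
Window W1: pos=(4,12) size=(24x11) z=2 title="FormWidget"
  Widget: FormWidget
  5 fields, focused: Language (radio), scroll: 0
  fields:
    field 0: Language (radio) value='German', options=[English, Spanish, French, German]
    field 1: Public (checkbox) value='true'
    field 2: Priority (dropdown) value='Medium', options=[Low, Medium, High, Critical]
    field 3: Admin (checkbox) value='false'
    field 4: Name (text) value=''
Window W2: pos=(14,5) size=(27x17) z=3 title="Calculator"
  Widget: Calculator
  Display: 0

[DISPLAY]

  ┃┌───┬───┬───┬───┐        ┃                
  ┃│ 7 │ 8 │ 9 │ ÷ │        ┃━━━━━━━━━━━━━━━━
  ┃├───┼───┼───┼───┤        ┃                
━━┃│ 4 │ 5 │ 6 │ × │        ┃────────────────
dg┃├───┼───┼───┼───┤        ┃t:              
──┃│ 1 │ 2 │ 3 │ - │        ┃                
ag┃├───┼───┼───┼───┤        ┃                
c:┃│ 0 │ . │ = │ + │        ┃                
it┃├───┼───┼───┼───┤        ┃                
: ┃│ C │ MC│ MR│ M+│        ┃                
  ┃└───┴───┴───┴───┘        ┃re:             
  ┃                         ┃                
  ┗━━━━━━━━━━━━━━━━━━━━━━━━━┛                
━━━━━━━━━━━━━━━┛         │                   
              ┃          │                   
              ┃          │                   


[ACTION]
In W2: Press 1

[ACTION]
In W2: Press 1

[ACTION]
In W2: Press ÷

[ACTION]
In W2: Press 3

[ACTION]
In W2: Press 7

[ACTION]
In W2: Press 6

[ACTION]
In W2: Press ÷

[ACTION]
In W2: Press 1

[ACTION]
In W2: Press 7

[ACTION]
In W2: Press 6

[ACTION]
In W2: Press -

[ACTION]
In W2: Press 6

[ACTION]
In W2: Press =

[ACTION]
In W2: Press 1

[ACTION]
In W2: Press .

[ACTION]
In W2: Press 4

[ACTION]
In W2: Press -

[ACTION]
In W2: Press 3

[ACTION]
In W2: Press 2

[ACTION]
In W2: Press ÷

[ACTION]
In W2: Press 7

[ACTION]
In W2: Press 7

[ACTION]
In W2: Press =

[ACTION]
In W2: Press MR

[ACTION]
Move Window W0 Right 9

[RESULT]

  ┃┌───┬───┬───┬───┐        ┃                
  ┃│ 7 │ 8 │ 9 │ ÷ │        ┃━━━━━━━━━━━━━━━━
  ┃├───┼───┼───┼───┤        ┃is              
━━┃│ 4 │ 5 │ 6 │ × │        ┃────────────────
dg┃├───┼───┼───┼───┤        ┃     │Next:     
──┃│ 1 │ 2 │ 3 │ - │        ┃     │▓▓        
ag┃├───┼───┼───┼───┤        ┃     │▓▓        
c:┃│ 0 │ . │ = │ + │        ┃     │          
it┃├───┼───┼───┼───┤        ┃     │          
: ┃│ C │ MC│ MR│ M+│        ┃     │          
  ┃└───┴───┴───┴───┘        ┃     │Score:    
  ┃                         ┃     │0         
  ┗━━━━━━━━━━━━━━━━━━━━━━━━━┛     │          
━━━━━━━━━━━━━━━┛       ┃          │          
                       ┃          │          
                       ┃          │          


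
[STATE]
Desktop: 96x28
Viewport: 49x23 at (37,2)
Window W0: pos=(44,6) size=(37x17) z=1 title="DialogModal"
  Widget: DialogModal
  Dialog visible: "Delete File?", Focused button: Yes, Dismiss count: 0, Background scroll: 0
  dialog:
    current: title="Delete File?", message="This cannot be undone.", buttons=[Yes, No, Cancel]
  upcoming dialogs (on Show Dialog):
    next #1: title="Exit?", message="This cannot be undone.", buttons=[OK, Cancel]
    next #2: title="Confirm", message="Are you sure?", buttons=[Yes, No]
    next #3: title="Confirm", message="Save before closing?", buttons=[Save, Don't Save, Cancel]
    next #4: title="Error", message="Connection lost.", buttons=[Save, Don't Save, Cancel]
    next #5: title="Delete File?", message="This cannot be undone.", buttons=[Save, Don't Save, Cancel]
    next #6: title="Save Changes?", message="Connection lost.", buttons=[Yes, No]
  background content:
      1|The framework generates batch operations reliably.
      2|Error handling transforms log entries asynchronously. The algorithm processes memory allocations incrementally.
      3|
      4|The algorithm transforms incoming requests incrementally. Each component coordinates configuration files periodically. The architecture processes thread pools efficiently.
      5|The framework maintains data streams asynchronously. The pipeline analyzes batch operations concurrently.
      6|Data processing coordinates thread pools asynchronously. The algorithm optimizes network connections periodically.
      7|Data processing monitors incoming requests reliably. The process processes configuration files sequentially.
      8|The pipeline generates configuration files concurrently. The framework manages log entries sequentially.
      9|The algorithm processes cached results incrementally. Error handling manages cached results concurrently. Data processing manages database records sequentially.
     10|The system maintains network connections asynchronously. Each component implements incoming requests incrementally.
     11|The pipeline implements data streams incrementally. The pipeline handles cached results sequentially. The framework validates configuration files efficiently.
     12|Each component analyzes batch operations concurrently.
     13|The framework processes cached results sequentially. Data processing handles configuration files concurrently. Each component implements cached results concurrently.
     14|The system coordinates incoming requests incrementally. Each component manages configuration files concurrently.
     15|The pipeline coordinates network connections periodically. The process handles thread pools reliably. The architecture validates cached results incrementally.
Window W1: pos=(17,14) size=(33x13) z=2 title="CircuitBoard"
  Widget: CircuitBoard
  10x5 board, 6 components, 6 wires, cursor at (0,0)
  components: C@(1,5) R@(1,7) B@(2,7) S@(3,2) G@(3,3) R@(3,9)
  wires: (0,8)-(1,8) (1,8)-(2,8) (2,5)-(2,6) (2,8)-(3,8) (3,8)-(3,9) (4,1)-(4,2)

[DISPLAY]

                                                 
                                                 
                                                 
                                                 
       ┏━━━━━━━━━━━━━━━━━━━━━━━━━━━━━━━━━━━┓     
       ┃ DialogModal                       ┃     
       ┠───────────────────────────────────┨     
       ┃The framework generates batch opera┃     
       ┃Error handling transforms log entri┃     
       ┃                                   ┃     
       ┃The algorithm transforms incoming r┃     
       ┃The ┌────────────────────────┐tream┃     
━━━━━━━━━━━━┓      Delete File?      │read ┃     
            ┃ This cannot be undone. │ing r┃     
────────────┨  [Yes]  No   Cancel    │ratio┃     
8 9         ┃────────────────────────┘ resu┃     
            ┃ystem maintains network connec┃     
            ┃ipeline implements data stream┃     
     C      ┃component analyzes batch opera┃     
            ┃ramework processes cached resu┃     
     · ─ ·  ┃━━━━━━━━━━━━━━━━━━━━━━━━━━━━━━┛     
            ┃                                    
            ┃                                    


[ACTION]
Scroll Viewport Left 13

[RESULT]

                                                 
                                                 
                                                 
                                                 
                    ┏━━━━━━━━━━━━━━━━━━━━━━━━━━━━
                    ┃ DialogModal                
                    ┠────────────────────────────
                    ┃The framework generates batc
                    ┃Error handling transforms lo
                    ┃                            
                    ┃The algorithm transforms inc
                    ┃The ┌───────────────────────
━━━━━━━━━━━━━━━━━━━━━━━━━┓      Delete File?     
itBoard                  ┃ This cannot be undone.
─────────────────────────┨  [Yes]  No   Cancel   
 2 3 4 5 6 7 8 9         ┃───────────────────────
                         ┃ystem maintains network
                         ┃ipeline implements data
                  C      ┃component analyzes batc
                         ┃ramework processes cach
                  · ─ ·  ┃━━━━━━━━━━━━━━━━━━━━━━━
                         ┃                       
      S   G              ┃                       


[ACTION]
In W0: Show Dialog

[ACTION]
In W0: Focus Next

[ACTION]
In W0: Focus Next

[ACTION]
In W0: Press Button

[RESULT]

                                                 
                                                 
                                                 
                                                 
                    ┏━━━━━━━━━━━━━━━━━━━━━━━━━━━━
                    ┃ DialogModal                
                    ┠────────────────────────────
                    ┃The framework generates batc
                    ┃Error handling transforms lo
                    ┃                            
                    ┃The algorithm transforms inc
                    ┃The framework maintains data
━━━━━━━━━━━━━━━━━━━━━━━━━┓processing coordinates 
itBoard                  ┃processing monitors inc
─────────────────────────┨ipeline generates confi
 2 3 4 5 6 7 8 9         ┃lgorithm processes cach
                         ┃ystem maintains network
                         ┃ipeline implements data
                  C      ┃component analyzes batc
                         ┃ramework processes cach
                  · ─ ·  ┃━━━━━━━━━━━━━━━━━━━━━━━
                         ┃                       
      S   G              ┃                       
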